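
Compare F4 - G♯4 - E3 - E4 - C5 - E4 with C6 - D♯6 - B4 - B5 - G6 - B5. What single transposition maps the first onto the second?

Take the first pair: F4 → C6. F to C spans 12 letter names, so the interval is some kind of twelfth.
F4 to C6 is 19 semitones, which makes it a perfect twelfth; the second version is higher, so the direction is up.
Checking another pair — E4 → B5 — gives the same interval.

up a perfect twelfth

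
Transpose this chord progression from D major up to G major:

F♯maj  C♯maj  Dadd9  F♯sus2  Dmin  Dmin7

Bmaj F#maj Gadd9 Bsus2 Gmin Gmin7

D major up to G major is a perfect fourth; each chord root moves by that interval while the quality stays the same.
F♯maj: root F♯ up a perfect fourth → B, giving Bmaj.
C♯maj: root C♯ up a perfect fourth → F#, giving F#maj.
Dadd9: root D up a perfect fourth → G, giving Gadd9.
F♯sus2: root F♯ up a perfect fourth → B, giving Bsus2.
Dmin: root D up a perfect fourth → G, giving Gmin.
Dmin7: root D up a perfect fourth → G, giving Gmin7.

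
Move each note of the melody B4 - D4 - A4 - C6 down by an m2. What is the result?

A#4 C#4 G#4 B5

A minor second down from B4 gives A#4.
A minor second down from D4 gives C#4.
A minor second down from A4 gives G#4.
A minor second down from C6 gives B5.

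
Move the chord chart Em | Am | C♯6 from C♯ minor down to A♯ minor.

C#m F#m A#6

C♯ minor down to A♯ minor is a minor third; each chord root moves by that interval while the quality stays the same.
Em: root E down a minor third → C#, giving C#m.
Am: root A down a minor third → F#, giving F#m.
C♯6: root C♯ down a minor third → A#, giving A#6.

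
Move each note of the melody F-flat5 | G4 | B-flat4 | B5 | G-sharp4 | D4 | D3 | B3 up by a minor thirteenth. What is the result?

Fb5: a thirteenth up reaches D, and 20 semitones makes it Dbb7.
G4 up a minor thirteenth is Eb6.
Bb4: a thirteenth up reaches G, and 20 semitones makes it Gb6.
B5 up a minor thirteenth is G7.
A minor thirteenth up from G#4 gives E6.
A minor thirteenth up from D4 gives Bb5.
D3: a thirteenth up reaches B, and 20 semitones makes it Bb4.
B3 up a minor thirteenth is G5.

Dbb7 Eb6 Gb6 G7 E6 Bb5 Bb4 G5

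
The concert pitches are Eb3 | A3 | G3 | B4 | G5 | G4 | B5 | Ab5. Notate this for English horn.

Bb3 E4 D4 F#5 D6 D5 F#6 Eb6

The English horn sounds a perfect fifth below written, so the written part must be a perfect fifth above concert — transpose each note up.
Eb3 to Bb3
A3 to E4
G3 to D4
B4 to F#5
G5 to D6
G4 to D5
B5 to F#6
Ab5 to Eb6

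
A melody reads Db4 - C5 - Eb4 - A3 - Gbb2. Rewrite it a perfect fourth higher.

Gb4 F5 Ab4 D4 Cbb3

Db4: a fourth up reaches G, and 5 semitones makes it Gb4.
C5 up a perfect fourth is F5.
Eb4: a fourth up reaches A, and 5 semitones makes it Ab4.
A3 up a perfect fourth is D4.
Gbb2: a fourth up reaches C, and 5 semitones makes it Cbb3.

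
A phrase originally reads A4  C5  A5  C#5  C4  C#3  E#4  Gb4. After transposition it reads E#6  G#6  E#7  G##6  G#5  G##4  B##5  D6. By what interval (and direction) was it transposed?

up an augmented twelfth

Take the first pair: A4 → E#6. A to E spans 12 letter names, so the interval is some kind of twelfth.
A4 to E#6 is 20 semitones, which makes it an augmented twelfth; the second version is higher, so the direction is up.
Checking another pair — Gb4 → D6 — gives the same interval.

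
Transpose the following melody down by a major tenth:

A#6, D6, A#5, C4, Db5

F#5 Bb4 F#4 Ab2 Bbb3

A#6 down a major tenth is F#5.
A major tenth down from D6 gives Bb4.
A major tenth down from A#5 gives F#4.
C4: a tenth down reaches A, and 16 semitones makes it Ab2.
Db5: a tenth down reaches B, and 16 semitones makes it Bbb3.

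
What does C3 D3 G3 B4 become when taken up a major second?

D3 E3 A3 C#5

C3 -> D3
D3 -> E3
G3 -> A3
B4 -> C#5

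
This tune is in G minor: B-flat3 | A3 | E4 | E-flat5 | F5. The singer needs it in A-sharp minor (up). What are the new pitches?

From G up to A-sharp is an augmented second; apply that to each pitch.
Bb3 gives C#4
A3 gives B#3
E4 gives F##4
Eb5 gives F#5
F5 gives G#5

C#4 B#3 F##4 F#5 G#5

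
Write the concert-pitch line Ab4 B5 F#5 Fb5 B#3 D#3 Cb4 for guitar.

Written C4 sounds as C3 on the guitar, so concert pitches are written a perfect octave up.
Ab4 to Ab5
B5 to B6
F#5 to F#6
Fb5 to Fb6
B#3 to B#4
D#3 to D#4
Cb4 to Cb5

Ab5 B6 F#6 Fb6 B#4 D#4 Cb5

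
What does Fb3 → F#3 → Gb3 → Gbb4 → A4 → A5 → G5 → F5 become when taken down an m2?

Fb3 -> Eb3
F#3 -> E#3
Gb3 -> F3
Gbb4 -> Fb4
A4 -> G#4
A5 -> G#5
G5 -> F#5
F5 -> E5

Eb3 E#3 F3 Fb4 G#4 G#5 F#5 E5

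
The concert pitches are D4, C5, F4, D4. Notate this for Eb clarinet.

B3 A4 D4 B3

Written C4 sounds as Eb4 on the Eb clarinet, so concert pitches are written a minor third down.
D4 -> B3
C5 -> A4
F4 -> D4
D4 -> B3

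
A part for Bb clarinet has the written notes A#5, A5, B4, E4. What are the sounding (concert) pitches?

G#5 G5 A4 D4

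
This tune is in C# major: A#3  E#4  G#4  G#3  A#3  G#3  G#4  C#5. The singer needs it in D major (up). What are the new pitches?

B3 F#4 A4 A3 B3 A3 A4 D5

C# major to D major up is a minor second, so every note moves up by that interval.
A#3 → B3
E#4 → F#4
G#4 → A4
G#3 → A3
A#3 → B3
G#3 → A3
G#4 → A4
C#5 → D5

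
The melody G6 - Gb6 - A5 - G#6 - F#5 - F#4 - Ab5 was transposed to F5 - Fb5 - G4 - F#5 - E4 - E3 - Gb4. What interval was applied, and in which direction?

down a major ninth

Take the first pair: G6 → F5. G to F spans 9 letter names, so the interval is some kind of ninth.
F5 to G6 is 14 semitones, which makes it a major ninth; the second version is lower, so the direction is down.
Checking another pair — Ab5 → Gb4 — gives the same interval.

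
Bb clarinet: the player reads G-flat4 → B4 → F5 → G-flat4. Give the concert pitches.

Fb4 A4 Eb5 Fb4

Written C4 on the Bb clarinet sounds as Bb3, a major second lower; apply that shift to every note.
Gb4 -> Fb4
B4 -> A4
F5 -> Eb5
Gb4 -> Fb4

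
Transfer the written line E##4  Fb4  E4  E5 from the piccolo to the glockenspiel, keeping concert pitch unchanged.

E##3 Fb3 E3 E4

First find concert pitch: the piccolo sounds a perfect octave above written, so E##4 Fb4 E4 E5 sounds E##5 Fb5 E5 E6.
Then write for glockenspiel: it sounds a perfect fifteenth above written, so the part must be a perfect fifteenth below concert.
E##5 → E##3
Fb5 → Fb3
E5 → E3
E6 → E4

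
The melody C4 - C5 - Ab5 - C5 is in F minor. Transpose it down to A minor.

E3 E4 C5 E4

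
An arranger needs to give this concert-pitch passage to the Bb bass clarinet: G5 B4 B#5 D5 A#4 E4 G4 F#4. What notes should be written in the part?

A6 C#6 C##7 E6 B#5 F#5 A5 G#5

Written C4 sounds as Bb2 on the Bb bass clarinet, so concert pitches are written a major ninth up.
G5 to A6
B4 to C#6
B#5 to C##7
D5 to E6
A#4 to B#5
E4 to F#5
G4 to A5
F#4 to G#5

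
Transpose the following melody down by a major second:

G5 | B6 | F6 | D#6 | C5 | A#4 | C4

F5 A6 Eb6 C#6 Bb4 G#4 Bb3

G5 -> F5
B6 -> A6
F6 -> Eb6
D#6 -> C#6
C5 -> Bb4
A#4 -> G#4
C4 -> Bb3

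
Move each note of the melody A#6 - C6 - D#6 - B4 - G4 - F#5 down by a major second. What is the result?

A#6 to G#6
C6 to Bb5
D#6 to C#6
B4 to A4
G4 to F4
F#5 to E5

G#6 Bb5 C#6 A4 F4 E5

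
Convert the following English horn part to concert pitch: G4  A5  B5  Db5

C4 D5 E5 Gb4

Written C4 on the English horn sounds as F3, a perfect fifth lower; apply that shift to every note.
G4 gives C4
A5 gives D5
B5 gives E5
Db5 gives Gb4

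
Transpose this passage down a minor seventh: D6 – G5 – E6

E5 A4 F#5

D6 to E5
G5 to A4
E6 to F#5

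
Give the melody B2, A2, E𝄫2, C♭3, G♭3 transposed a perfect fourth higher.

E3 D3 Abb2 Fb3 Cb4

B2 gives E3
A2 gives D3
Ebb2 gives Abb2
Cb3 gives Fb3
Gb3 gives Cb4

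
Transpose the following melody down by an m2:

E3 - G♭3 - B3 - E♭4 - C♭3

E3 -> D#3
Gb3 -> F3
B3 -> A#3
Eb4 -> D4
Cb3 -> Bb2

D#3 F3 A#3 D4 Bb2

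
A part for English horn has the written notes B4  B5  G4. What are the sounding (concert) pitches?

Written C4 on the English horn sounds as F3, a perfect fifth lower; apply that shift to every note.
B4 becomes E4
B5 becomes E5
G4 becomes C4

E4 E5 C4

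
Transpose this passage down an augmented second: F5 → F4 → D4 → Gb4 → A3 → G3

F5 down an augmented second is Ebb5.
F4: a second down reaches E, and 3 semitones makes it Ebb4.
An augmented second down from D4 gives Cb4.
An augmented second down from Gb4 gives Fbb4.
An augmented second down from A3 gives Gb3.
G3 down an augmented second is Fb3.

Ebb5 Ebb4 Cb4 Fbb4 Gb3 Fb3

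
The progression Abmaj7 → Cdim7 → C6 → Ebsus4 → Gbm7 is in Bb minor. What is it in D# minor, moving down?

Bb minor down to D# minor is a diminished sixth; each chord root moves by that interval while the quality stays the same.
Abmaj7: root Ab down a diminished sixth → C#, giving C#maj7.
Cdim7: root C down a diminished sixth → E#, giving E#dim7.
C6: root C down a diminished sixth → E#, giving E#6.
Ebsus4: root Eb down a diminished sixth → G#, giving G#sus4.
Gbm7: root Gb down a diminished sixth → B, giving Bm7.

C#maj7 E#dim7 E#6 G#sus4 Bm7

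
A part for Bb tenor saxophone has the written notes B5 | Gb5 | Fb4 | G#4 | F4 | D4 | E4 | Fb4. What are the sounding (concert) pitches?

A4 Fb4 Ebb3 F#3 Eb3 C3 D3 Ebb3

Written C4 on the Bb tenor saxophone sounds as Bb2, a major ninth lower; apply that shift to every note.
B5 to A4
Gb5 to Fb4
Fb4 to Ebb3
G#4 to F#3
F4 to Eb3
D4 to C3
E4 to D3
Fb4 to Ebb3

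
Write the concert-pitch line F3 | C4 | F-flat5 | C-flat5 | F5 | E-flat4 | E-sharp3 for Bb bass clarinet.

The Bb bass clarinet sounds a major ninth below written, so the written part must be a major ninth above concert — transpose each note up.
F3 → G4
C4 → D5
Fb5 → Gb6
Cb5 → Db6
F5 → G6
Eb4 → F5
E#3 → F##4

G4 D5 Gb6 Db6 G6 F5 F##4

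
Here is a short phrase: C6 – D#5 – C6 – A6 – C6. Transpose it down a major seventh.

A major seventh down from C6 gives Db5.
D#5: a seventh down reaches E, and 11 semitones makes it E4.
A major seventh down from C6 gives Db5.
A6 down a major seventh is Bb5.
C6: a seventh down reaches D, and 11 semitones makes it Db5.

Db5 E4 Db5 Bb5 Db5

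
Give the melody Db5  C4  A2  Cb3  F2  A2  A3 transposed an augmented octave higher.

An augmented octave up from Db5 gives D6.
C4 up an augmented octave is C#5.
A2: an octave up reaches A, and 13 semitones makes it A#3.
Cb3 up an augmented octave is C4.
F2 up an augmented octave is F#3.
A2: an octave up reaches A, and 13 semitones makes it A#3.
A3: an octave up reaches A, and 13 semitones makes it A#4.

D6 C#5 A#3 C4 F#3 A#3 A#4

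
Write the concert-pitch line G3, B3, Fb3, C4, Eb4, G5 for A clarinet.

Bb3 D4 Abb3 Eb4 Gb4 Bb5

Written C4 sounds as A3 on the A clarinet, so concert pitches are written a minor third up.
G3 becomes Bb3
B3 becomes D4
Fb3 becomes Abb3
C4 becomes Eb4
Eb4 becomes Gb4
G5 becomes Bb5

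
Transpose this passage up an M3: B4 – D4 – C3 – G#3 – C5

B4 to D#5
D4 to F#4
C3 to E3
G#3 to B#3
C5 to E5

D#5 F#4 E3 B#3 E5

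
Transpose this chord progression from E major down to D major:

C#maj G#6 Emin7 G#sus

E major down to D major is a major second; each chord root moves by that interval while the quality stays the same.
C#maj: root C# down a major second → B, giving Bmaj.
G#6: root G# down a major second → F#, giving F#6.
Emin7: root E down a major second → D, giving Dmin7.
G#sus: root G# down a major second → F#, giving F#sus.

Bmaj F#6 Dmin7 F#sus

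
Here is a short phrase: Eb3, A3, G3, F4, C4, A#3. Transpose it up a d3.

Gbb3 Cb4 Bbb3 Abb4 Ebb4 C4

Eb3 up a diminished third is Gbb3.
A diminished third up from A3 gives Cb4.
A diminished third up from G3 gives Bbb3.
F4: a third up reaches A, and 2 semitones makes it Abb4.
C4 up a diminished third is Ebb4.
A diminished third up from A#3 gives C4.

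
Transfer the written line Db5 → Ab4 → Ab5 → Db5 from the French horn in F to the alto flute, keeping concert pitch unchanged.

Cb5 Gb4 Gb5 Cb5

First find concert pitch: the French horn in F sounds a perfect fifth below written, so Db5 Ab4 Ab5 Db5 sounds Gb4 Db4 Db5 Gb4.
Then write for alto flute: it sounds a perfect fourth below written, so the part must be a perfect fourth above concert.
Gb4 → Cb5
Db4 → Gb4
Db5 → Gb5
Gb4 → Cb5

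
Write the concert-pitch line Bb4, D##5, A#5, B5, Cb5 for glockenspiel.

The glockenspiel sounds a perfect fifteenth above written, so the written part must be a perfect fifteenth below concert — transpose each note down.
Bb4 -> Bb2
D##5 -> D##3
A#5 -> A#3
B5 -> B3
Cb5 -> Cb3

Bb2 D##3 A#3 B3 Cb3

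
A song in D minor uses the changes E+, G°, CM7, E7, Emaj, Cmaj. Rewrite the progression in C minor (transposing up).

D+ F° BbM7 D7 Dmaj Bbmaj

D minor up to C minor is a minor seventh; each chord root moves by that interval while the quality stays the same.
E+: root E up a minor seventh → D, giving D+.
G°: root G up a minor seventh → F, giving F°.
CM7: root C up a minor seventh → Bb, giving BbM7.
E7: root E up a minor seventh → D, giving D7.
Emaj: root E up a minor seventh → D, giving Dmaj.
Cmaj: root C up a minor seventh → Bb, giving Bbmaj.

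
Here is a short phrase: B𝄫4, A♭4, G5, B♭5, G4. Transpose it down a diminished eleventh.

Bbb4: an eleventh down reaches F, and 16 semitones makes it F3.
Ab4: an eleventh down reaches E, and 16 semitones makes it E3.
G5: an eleventh down reaches D, and 16 semitones makes it D#4.
A diminished eleventh down from Bb5 gives F#4.
G4: an eleventh down reaches D, and 16 semitones makes it D#3.

F3 E3 D#4 F#4 D#3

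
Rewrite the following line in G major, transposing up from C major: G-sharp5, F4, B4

D#6 C5 F#5

From C up to G is a perfect fifth; apply that to each pitch.
G#5 → D#6
F4 → C5
B4 → F#5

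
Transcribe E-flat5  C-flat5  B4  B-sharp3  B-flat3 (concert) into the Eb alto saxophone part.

C6 Ab5 G#5 G##4 G4

Written C4 sounds as Eb3 on the Eb alto saxophone, so concert pitches are written a major sixth up.
Eb5 gives C6
Cb5 gives Ab5
B4 gives G#5
B#3 gives G##4
Bb3 gives G4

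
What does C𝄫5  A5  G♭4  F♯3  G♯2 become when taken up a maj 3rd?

Cbb5 to Ebb5
A5 to C#6
Gb4 to Bb4
F#3 to A#3
G#2 to B#2

Ebb5 C#6 Bb4 A#3 B#2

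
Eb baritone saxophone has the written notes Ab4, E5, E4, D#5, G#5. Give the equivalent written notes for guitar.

Cb4 G4 G3 F#4 B4

First find concert pitch: the Eb baritone saxophone sounds a major thirteenth below written, so Ab4 E5 E4 D#5 G#5 sounds Cb3 G3 G2 F#3 B3.
Then write for guitar: it sounds a perfect octave below written, so the part must be a perfect octave above concert.
Cb3 → Cb4
G3 → G4
G2 → G3
F#3 → F#4
B3 → B4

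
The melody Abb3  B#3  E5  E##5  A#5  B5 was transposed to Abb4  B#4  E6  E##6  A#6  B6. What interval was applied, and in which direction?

Take the first pair: Abb3 → Abb4. A to A spans 8 letter names, so the interval is some kind of octave.
Abb3 to Abb4 is 12 semitones, which makes it a perfect octave; the second version is higher, so the direction is up.
Checking another pair — B5 → B6 — gives the same interval.

up a perfect octave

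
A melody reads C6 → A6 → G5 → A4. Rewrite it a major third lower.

Ab5 F6 Eb5 F4

C6 to Ab5
A6 to F6
G5 to Eb5
A4 to F4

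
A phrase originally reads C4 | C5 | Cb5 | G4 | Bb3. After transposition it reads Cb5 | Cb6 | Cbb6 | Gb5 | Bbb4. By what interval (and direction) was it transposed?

up a diminished octave

From C4 to Cb5 is 8 letter names — an octave of some quality.
C4 to Cb5 is 11 semitones, which makes it a diminished octave; the second version is higher, so the direction is up.
Checking another pair — Bb3 → Bbb4 — gives the same interval.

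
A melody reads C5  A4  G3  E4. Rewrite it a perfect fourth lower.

C5 → G4
A4 → E4
G3 → D3
E4 → B3

G4 E4 D3 B3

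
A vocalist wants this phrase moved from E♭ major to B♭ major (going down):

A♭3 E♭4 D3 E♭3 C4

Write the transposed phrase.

From E♭ down to B♭ is a perfect fourth; apply that to each pitch.
Ab3 -> Eb3
Eb4 -> Bb3
D3 -> A2
Eb3 -> Bb2
C4 -> G3

Eb3 Bb3 A2 Bb2 G3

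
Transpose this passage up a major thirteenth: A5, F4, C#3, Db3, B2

A5 becomes F#7
F4 becomes D6
C#3 becomes A#4
Db3 becomes Bb4
B2 becomes G#4

F#7 D6 A#4 Bb4 G#4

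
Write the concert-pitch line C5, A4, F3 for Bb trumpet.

D5 B4 G3

Written C4 sounds as Bb3 on the Bb trumpet, so concert pitches are written a major second up.
C5 → D5
A4 → B4
F3 → G3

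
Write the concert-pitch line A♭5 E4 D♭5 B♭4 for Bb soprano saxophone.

Written C4 sounds as Bb3 on the Bb soprano saxophone, so concert pitches are written a major second up.
Ab5 to Bb5
E4 to F#4
Db5 to Eb5
Bb4 to C5

Bb5 F#4 Eb5 C5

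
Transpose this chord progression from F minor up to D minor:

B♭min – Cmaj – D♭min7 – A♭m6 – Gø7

Gmin Amaj Bbmin7 Fm6 Eø7

F minor up to D minor is a major sixth; each chord root moves by that interval while the quality stays the same.
B♭min: root B♭ up a major sixth → G, giving Gmin.
Cmaj: root C up a major sixth → A, giving Amaj.
D♭min7: root D♭ up a major sixth → Bb, giving Bbmin7.
A♭m6: root A♭ up a major sixth → F, giving Fm6.
Gø7: root G up a major sixth → E, giving Eø7.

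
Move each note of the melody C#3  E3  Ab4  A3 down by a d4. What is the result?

C#3 down a diminished fourth is G##2.
E3 down a diminished fourth is B#2.
Ab4 down a diminished fourth is E4.
A diminished fourth down from A3 gives E#3.

G##2 B#2 E4 E#3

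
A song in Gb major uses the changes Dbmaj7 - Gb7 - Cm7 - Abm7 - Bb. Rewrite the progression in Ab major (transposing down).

Ebmaj7 Ab7 Dm7 Bbm7 C

Gb major down to Ab major is a minor seventh; each chord root moves by that interval while the quality stays the same.
Dbmaj7: root Db down a minor seventh → Eb, giving Ebmaj7.
Gb7: root Gb down a minor seventh → Ab, giving Ab7.
Cm7: root C down a minor seventh → D, giving Dm7.
Abm7: root Ab down a minor seventh → Bb, giving Bbm7.
Bb: root Bb down a minor seventh → C, giving C.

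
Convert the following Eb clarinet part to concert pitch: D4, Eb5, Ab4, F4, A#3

F4 Gb5 Cb5 Ab4 C#4

Written C4 on the Eb clarinet sounds as Eb4, a minor third higher; apply that shift to every note.
D4 gives F4
Eb5 gives Gb5
Ab4 gives Cb5
F4 gives Ab4
A#3 gives C#4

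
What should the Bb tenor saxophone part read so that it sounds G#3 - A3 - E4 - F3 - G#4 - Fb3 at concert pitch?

A#4 B4 F#5 G4 A#5 Gb4

Written C4 sounds as Bb2 on the Bb tenor saxophone, so concert pitches are written a major ninth up.
G#3 gives A#4
A3 gives B4
E4 gives F#5
F3 gives G4
G#4 gives A#5
Fb3 gives Gb4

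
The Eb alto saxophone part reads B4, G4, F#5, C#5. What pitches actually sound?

D4 Bb3 A4 E4

Written C4 on the Eb alto saxophone sounds as Eb3, a major sixth lower; apply that shift to every note.
B4 → D4
G4 → Bb3
F#5 → A4
C#5 → E4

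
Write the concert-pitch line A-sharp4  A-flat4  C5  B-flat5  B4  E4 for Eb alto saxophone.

The Eb alto saxophone sounds a major sixth below written, so the written part must be a major sixth above concert — transpose each note up.
A#4 -> F##5
Ab4 -> F5
C5 -> A5
Bb5 -> G6
B4 -> G#5
E4 -> C#5

F##5 F5 A5 G6 G#5 C#5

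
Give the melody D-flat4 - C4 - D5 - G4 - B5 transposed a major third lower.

Db4 to Bbb3
C4 to Ab3
D5 to Bb4
G4 to Eb4
B5 to G5

Bbb3 Ab3 Bb4 Eb4 G5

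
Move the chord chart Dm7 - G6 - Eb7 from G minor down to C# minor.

G minor down to C# minor is a diminished fifth; each chord root moves by that interval while the quality stays the same.
Dm7: root D down a diminished fifth → G#, giving G#m7.
G6: root G down a diminished fifth → C#, giving C#6.
Eb7: root Eb down a diminished fifth → A, giving A7.

G#m7 C#6 A7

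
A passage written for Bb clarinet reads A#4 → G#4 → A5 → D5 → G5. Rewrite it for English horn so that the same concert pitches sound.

First find concert pitch: the Bb clarinet sounds a major second below written, so A#4 G#4 A5 D5 G5 sounds G#4 F#4 G5 C5 F5.
Then write for English horn: it sounds a perfect fifth below written, so the part must be a perfect fifth above concert.
G#4 → D#5
F#4 → C#5
G5 → D6
C5 → G5
F5 → C6

D#5 C#5 D6 G5 C6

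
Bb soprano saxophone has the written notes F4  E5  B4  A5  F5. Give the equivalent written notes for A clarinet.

Gb4 F5 C5 Bb5 Gb5

First find concert pitch: the Bb soprano saxophone sounds a major second below written, so F4 E5 B4 A5 F5 sounds Eb4 D5 A4 G5 Eb5.
Then write for A clarinet: it sounds a minor third below written, so the part must be a minor third above concert.
Eb4 → Gb4
D5 → F5
A4 → C5
G5 → Bb5
Eb5 → Gb5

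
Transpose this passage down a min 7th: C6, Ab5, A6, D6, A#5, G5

D5 Bb4 B5 E5 B#4 A4

C6 -> D5
Ab5 -> Bb4
A6 -> B5
D6 -> E5
A#5 -> B#4
G5 -> A4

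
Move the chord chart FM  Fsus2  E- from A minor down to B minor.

GM Gsus2 F#-

A minor down to B minor is a minor seventh; each chord root moves by that interval while the quality stays the same.
FM: root F down a minor seventh → G, giving GM.
Fsus2: root F down a minor seventh → G, giving Gsus2.
E-: root E down a minor seventh → F#, giving F#-.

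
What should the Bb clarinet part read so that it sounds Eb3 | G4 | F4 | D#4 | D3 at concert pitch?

F3 A4 G4 E#4 E3

The Bb clarinet sounds a major second below written, so the written part must be a major second above concert — transpose each note up.
Eb3 to F3
G4 to A4
F4 to G4
D#4 to E#4
D3 to E3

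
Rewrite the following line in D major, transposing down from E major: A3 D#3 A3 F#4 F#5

G3 C#3 G3 E4 E5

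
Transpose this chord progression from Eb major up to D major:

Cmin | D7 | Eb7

Bmin C#7 D7

Eb major up to D major is a major seventh; each chord root moves by that interval while the quality stays the same.
Cmin: root C up a major seventh → B, giving Bmin.
D7: root D up a major seventh → C#, giving C#7.
Eb7: root Eb up a major seventh → D, giving D7.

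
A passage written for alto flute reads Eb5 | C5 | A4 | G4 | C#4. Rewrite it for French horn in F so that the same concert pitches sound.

F5 D5 B4 A4 D#4

First find concert pitch: the alto flute sounds a perfect fourth below written, so Eb5 C5 A4 G4 C#4 sounds Bb4 G4 E4 D4 G#3.
Then write for French horn in F: it sounds a perfect fifth below written, so the part must be a perfect fifth above concert.
Bb4 → F5
G4 → D5
E4 → B4
D4 → A4
G#3 → D#4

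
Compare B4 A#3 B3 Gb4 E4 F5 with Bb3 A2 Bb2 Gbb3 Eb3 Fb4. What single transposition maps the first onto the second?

down an augmented octave

Take the first pair: B4 → Bb3. B to B spans 8 letter names, so the interval is some kind of octave.
Bb3 to B4 is 13 semitones, which makes it an augmented octave; the second version is lower, so the direction is down.
Checking another pair — F5 → Fb4 — gives the same interval.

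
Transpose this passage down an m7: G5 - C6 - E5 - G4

A4 D5 F#4 A3

A minor seventh down from G5 gives A4.
C6: a seventh down reaches D, and 10 semitones makes it D5.
E5: a seventh down reaches F, and 10 semitones makes it F#4.
G4 down a minor seventh is A3.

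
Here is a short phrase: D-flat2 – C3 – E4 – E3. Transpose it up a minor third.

A minor third up from Db2 gives Fb2.
A minor third up from C3 gives Eb3.
E4 up a minor third is G4.
E3 up a minor third is G3.

Fb2 Eb3 G4 G3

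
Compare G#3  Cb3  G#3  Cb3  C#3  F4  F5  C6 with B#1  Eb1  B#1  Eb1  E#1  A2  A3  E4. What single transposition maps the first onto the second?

From G#3 to B#1 is 13 letter names — a thirteenth of some quality.
B#1 to G#3 is 20 semitones, which makes it a minor thirteenth; the second version is lower, so the direction is down.
Checking another pair — C6 → E4 — gives the same interval.

down a minor thirteenth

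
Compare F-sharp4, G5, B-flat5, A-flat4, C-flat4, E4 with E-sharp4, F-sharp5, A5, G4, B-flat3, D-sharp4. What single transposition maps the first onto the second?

down a minor second

From F#4 to E#4 is 2 letter names — a second of some quality.
E#4 to F#4 is 1 semitone, which makes it a minor second; the second version is lower, so the direction is down.
Checking another pair — E4 → D#4 — gives the same interval.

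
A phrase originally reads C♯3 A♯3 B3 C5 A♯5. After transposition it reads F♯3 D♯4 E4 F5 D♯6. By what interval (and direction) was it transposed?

From C#3 to F#3 is 4 letter names — a fourth of some quality.
C#3 to F#3 is 5 semitones, which makes it a perfect fourth; the second version is higher, so the direction is up.
Checking another pair — A#5 → D#6 — gives the same interval.

up a perfect fourth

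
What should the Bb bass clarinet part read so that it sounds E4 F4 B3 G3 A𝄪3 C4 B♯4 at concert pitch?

The Bb bass clarinet sounds a major ninth below written, so the written part must be a major ninth above concert — transpose each note up.
E4 to F#5
F4 to G5
B3 to C#5
G3 to A4
A##3 to B##4
C4 to D5
B#4 to C##6

F#5 G5 C#5 A4 B##4 D5 C##6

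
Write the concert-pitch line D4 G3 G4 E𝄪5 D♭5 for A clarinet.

The A clarinet sounds a minor third below written, so the written part must be a minor third above concert — transpose each note up.
D4 -> F4
G3 -> Bb3
G4 -> Bb4
E##5 -> G##5
Db5 -> Fb5

F4 Bb3 Bb4 G##5 Fb5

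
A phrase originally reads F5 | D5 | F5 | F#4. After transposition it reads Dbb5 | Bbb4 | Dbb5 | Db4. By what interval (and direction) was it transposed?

down an augmented third

Take the first pair: F5 → Dbb5. F to D spans 3 letter names, so the interval is some kind of third.
Dbb5 to F5 is 5 semitones, which makes it an augmented third; the second version is lower, so the direction is down.
Checking another pair — F#4 → Db4 — gives the same interval.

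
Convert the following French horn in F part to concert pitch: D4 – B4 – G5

Written C4 on the French horn in F sounds as F3, a perfect fifth lower; apply that shift to every note.
D4 becomes G3
B4 becomes E4
G5 becomes C5

G3 E4 C5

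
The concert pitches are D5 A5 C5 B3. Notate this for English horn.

A5 E6 G5 F#4

The English horn sounds a perfect fifth below written, so the written part must be a perfect fifth above concert — transpose each note up.
D5 becomes A5
A5 becomes E6
C5 becomes G5
B3 becomes F#4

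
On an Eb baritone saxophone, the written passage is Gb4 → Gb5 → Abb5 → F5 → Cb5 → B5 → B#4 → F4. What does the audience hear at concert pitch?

Bbb2 Bbb3 Cbb4 Ab3 Ebb3 D4 D#3 Ab2

Written C4 on the Eb baritone saxophone sounds as Eb2, a major thirteenth lower; apply that shift to every note.
Gb4 -> Bbb2
Gb5 -> Bbb3
Abb5 -> Cbb4
F5 -> Ab3
Cb5 -> Ebb3
B5 -> D4
B#4 -> D#3
F4 -> Ab2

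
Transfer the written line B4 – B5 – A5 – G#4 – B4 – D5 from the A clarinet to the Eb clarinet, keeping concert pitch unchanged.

First find concert pitch: the A clarinet sounds a minor third below written, so B4 B5 A5 G#4 B4 D5 sounds G#4 G#5 F#5 E#4 G#4 B4.
Then write for Eb clarinet: it sounds a minor third above written, so the part must be a minor third below concert.
G#4 → E#4
G#5 → E#5
F#5 → D#5
E#4 → C##4
G#4 → E#4
B4 → G#4

E#4 E#5 D#5 C##4 E#4 G#4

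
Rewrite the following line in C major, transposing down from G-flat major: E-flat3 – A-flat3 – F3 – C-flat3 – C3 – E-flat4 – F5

G-flat major to C major down is a diminished fifth, so every note moves down by that interval.
Eb3 to A2
Ab3 to D3
F3 to B2
Cb3 to F2
C3 to F#2
Eb4 to A3
F5 to B4

A2 D3 B2 F2 F#2 A3 B4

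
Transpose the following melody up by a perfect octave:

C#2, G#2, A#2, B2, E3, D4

C#2: an octave up reaches C, and 12 semitones makes it C#3.
A perfect octave up from G#2 gives G#3.
A#2 up a perfect octave is A#3.
B2 up a perfect octave is B3.
E3 up a perfect octave is E4.
D4: an octave up reaches D, and 12 semitones makes it D5.

C#3 G#3 A#3 B3 E4 D5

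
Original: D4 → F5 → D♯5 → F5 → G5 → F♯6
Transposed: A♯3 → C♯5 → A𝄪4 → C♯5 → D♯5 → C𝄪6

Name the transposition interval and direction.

down a diminished fourth

Take the first pair: D4 → A#3. D to A spans 4 letter names, so the interval is some kind of fourth.
A#3 to D4 is 4 semitones, which makes it a diminished fourth; the second version is lower, so the direction is down.
Checking another pair — F#6 → C##6 — gives the same interval.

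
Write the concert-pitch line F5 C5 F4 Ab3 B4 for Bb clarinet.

The Bb clarinet sounds a major second below written, so the written part must be a major second above concert — transpose each note up.
F5 becomes G5
C5 becomes D5
F4 becomes G4
Ab3 becomes Bb3
B4 becomes C#5

G5 D5 G4 Bb3 C#5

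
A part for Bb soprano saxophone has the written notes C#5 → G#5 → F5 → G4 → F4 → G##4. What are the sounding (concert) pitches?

B4 F#5 Eb5 F4 Eb4 F##4

Written C4 on the Bb soprano saxophone sounds as Bb3, a major second lower; apply that shift to every note.
C#5 to B4
G#5 to F#5
F5 to Eb5
G4 to F4
F4 to Eb4
G##4 to F##4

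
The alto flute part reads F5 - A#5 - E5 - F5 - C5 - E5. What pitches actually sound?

Written C4 on the alto flute sounds as G3, a perfect fourth lower; apply that shift to every note.
F5 → C5
A#5 → E#5
E5 → B4
F5 → C5
C5 → G4
E5 → B4

C5 E#5 B4 C5 G4 B4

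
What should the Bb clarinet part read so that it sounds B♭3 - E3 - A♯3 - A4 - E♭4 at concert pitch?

C4 F#3 B#3 B4 F4

The Bb clarinet sounds a major second below written, so the written part must be a major second above concert — transpose each note up.
Bb3 to C4
E3 to F#3
A#3 to B#3
A4 to B4
Eb4 to F4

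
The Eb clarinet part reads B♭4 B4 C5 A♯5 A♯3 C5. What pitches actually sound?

Written C4 on the Eb clarinet sounds as Eb4, a minor third higher; apply that shift to every note.
Bb4 → Db5
B4 → D5
C5 → Eb5
A#5 → C#6
A#3 → C#4
C5 → Eb5

Db5 D5 Eb5 C#6 C#4 Eb5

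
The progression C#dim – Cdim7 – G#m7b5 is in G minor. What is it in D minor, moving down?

G minor down to D minor is a perfect fourth; each chord root moves by that interval while the quality stays the same.
C#dim: root C# down a perfect fourth → G#, giving G#dim.
Cdim7: root C down a perfect fourth → G, giving Gdim7.
G#m7b5: root G# down a perfect fourth → D#, giving D#m7b5.

G#dim Gdim7 D#m7b5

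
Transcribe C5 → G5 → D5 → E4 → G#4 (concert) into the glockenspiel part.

C3 G3 D3 E2 G#2

Written C4 sounds as C6 on the glockenspiel, so concert pitches are written a perfect fifteenth down.
C5 gives C3
G5 gives G3
D5 gives D3
E4 gives E2
G#4 gives G#2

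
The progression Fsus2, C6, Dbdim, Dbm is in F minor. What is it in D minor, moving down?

Dsus2 A6 Bbdim Bbm

F minor down to D minor is a minor third; each chord root moves by that interval while the quality stays the same.
Fsus2: root F down a minor third → D, giving Dsus2.
C6: root C down a minor third → A, giving A6.
Dbdim: root Db down a minor third → Bb, giving Bbdim.
Dbm: root Db down a minor third → Bb, giving Bbm.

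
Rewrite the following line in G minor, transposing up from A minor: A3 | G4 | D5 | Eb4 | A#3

G4 F5 C6 Db5 G#4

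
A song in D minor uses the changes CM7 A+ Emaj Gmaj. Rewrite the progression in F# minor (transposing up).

D minor up to F# minor is a major third; each chord root moves by that interval while the quality stays the same.
CM7: root C up a major third → E, giving EM7.
A+: root A up a major third → C#, giving C#+.
Emaj: root E up a major third → G#, giving G#maj.
Gmaj: root G up a major third → B, giving Bmaj.

EM7 C#+ G#maj Bmaj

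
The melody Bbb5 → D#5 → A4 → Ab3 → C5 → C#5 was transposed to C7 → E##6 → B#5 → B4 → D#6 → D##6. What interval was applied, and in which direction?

Take the first pair: Bbb5 → C7. B to C spans 9 letter names, so the interval is some kind of ninth.
Bbb5 to C7 is 15 semitones, which makes it an augmented ninth; the second version is higher, so the direction is up.
Checking another pair — C#5 → D##6 — gives the same interval.

up an augmented ninth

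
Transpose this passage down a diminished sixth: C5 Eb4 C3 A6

E#4 G#3 E#2 C##6

C5 becomes E#4
Eb4 becomes G#3
C3 becomes E#2
A6 becomes C##6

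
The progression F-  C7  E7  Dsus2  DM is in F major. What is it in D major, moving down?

D- A7 C#7 Bsus2 BM

F major down to D major is a minor third; each chord root moves by that interval while the quality stays the same.
F-: root F down a minor third → D, giving D-.
C7: root C down a minor third → A, giving A7.
E7: root E down a minor third → C#, giving C#7.
Dsus2: root D down a minor third → B, giving Bsus2.
DM: root D down a minor third → B, giving BM.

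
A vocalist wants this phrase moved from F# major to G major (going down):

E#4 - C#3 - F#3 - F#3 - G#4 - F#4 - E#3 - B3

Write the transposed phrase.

F#3 D2 G2 G2 A3 G3 F#2 C3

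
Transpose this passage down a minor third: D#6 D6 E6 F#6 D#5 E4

B#5 B5 C#6 D#6 B#4 C#4

D#6 → B#5
D6 → B5
E6 → C#6
F#6 → D#6
D#5 → B#4
E4 → C#4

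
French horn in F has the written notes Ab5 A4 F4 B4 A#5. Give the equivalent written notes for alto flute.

Gb5 G4 Eb4 A4 G#5

First find concert pitch: the French horn in F sounds a perfect fifth below written, so Ab5 A4 F4 B4 A#5 sounds Db5 D4 Bb3 E4 D#5.
Then write for alto flute: it sounds a perfect fourth below written, so the part must be a perfect fourth above concert.
Db5 → Gb5
D4 → G4
Bb3 → Eb4
E4 → A4
D#5 → G#5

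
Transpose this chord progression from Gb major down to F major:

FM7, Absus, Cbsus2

Gb major down to F major is a minor second; each chord root moves by that interval while the quality stays the same.
FM7: root F down a minor second → E, giving EM7.
Absus: root Ab down a minor second → G, giving Gsus.
Cbsus2: root Cb down a minor second → Bb, giving Bbsus2.

EM7 Gsus Bbsus2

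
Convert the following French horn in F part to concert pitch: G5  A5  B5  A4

The French horn in F sounds a perfect fifth below written, so transpose each written note down a perfect fifth.
G5 gives C5
A5 gives D5
B5 gives E5
A4 gives D4

C5 D5 E5 D4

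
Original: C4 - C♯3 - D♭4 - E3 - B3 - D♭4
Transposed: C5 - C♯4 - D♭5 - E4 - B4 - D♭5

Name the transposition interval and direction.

From C4 to C5 is 8 letter names — an octave of some quality.
C4 to C5 is 12 semitones, which makes it a perfect octave; the second version is higher, so the direction is up.
Checking another pair — Db4 → Db5 — gives the same interval.

up a perfect octave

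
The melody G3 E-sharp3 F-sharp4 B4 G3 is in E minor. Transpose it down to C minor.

Eb3 C#3 D4 G4 Eb3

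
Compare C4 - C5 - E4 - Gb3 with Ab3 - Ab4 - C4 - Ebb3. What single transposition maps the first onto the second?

down a major third

Take the first pair: C4 → Ab3. C to A spans 3 letter names, so the interval is some kind of third.
Ab3 to C4 is 4 semitones, which makes it a major third; the second version is lower, so the direction is down.
Checking another pair — Gb3 → Ebb3 — gives the same interval.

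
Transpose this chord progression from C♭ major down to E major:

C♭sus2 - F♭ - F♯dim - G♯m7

Esus2 A A##dim B##m7

C♭ major down to E major is a diminished sixth; each chord root moves by that interval while the quality stays the same.
C♭sus2: root C♭ down a diminished sixth → E, giving Esus2.
F♭: root F♭ down a diminished sixth → A, giving A.
F♯dim: root F♯ down a diminished sixth → A##, giving A##dim.
G♯m7: root G♯ down a diminished sixth → B##, giving B##m7.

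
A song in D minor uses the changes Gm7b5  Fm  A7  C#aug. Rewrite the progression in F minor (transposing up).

Bbm7b5 Abm C7 Eaug

D minor up to F minor is a minor third; each chord root moves by that interval while the quality stays the same.
Gm7b5: root G up a minor third → Bb, giving Bbm7b5.
Fm: root F up a minor third → Ab, giving Abm.
A7: root A up a minor third → C, giving C7.
C#aug: root C# up a minor third → E, giving Eaug.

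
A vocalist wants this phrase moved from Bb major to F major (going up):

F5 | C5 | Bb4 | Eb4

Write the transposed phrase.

Bb major to F major up is a perfect fifth, so every note moves up by that interval.
F5 to C6
C5 to G5
Bb4 to F5
Eb4 to Bb4

C6 G5 F5 Bb4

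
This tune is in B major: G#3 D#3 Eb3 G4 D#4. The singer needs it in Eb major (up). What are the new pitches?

B major to Eb major up is a diminished fourth, so every note moves up by that interval.
G#3 becomes C4
D#3 becomes G3
Eb3 becomes Abb3
G4 becomes Cb5
D#4 becomes G4

C4 G3 Abb3 Cb5 G4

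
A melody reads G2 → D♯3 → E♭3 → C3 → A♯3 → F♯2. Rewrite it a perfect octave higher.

G2 to G3
D#3 to D#4
Eb3 to Eb4
C3 to C4
A#3 to A#4
F#2 to F#3

G3 D#4 Eb4 C4 A#4 F#3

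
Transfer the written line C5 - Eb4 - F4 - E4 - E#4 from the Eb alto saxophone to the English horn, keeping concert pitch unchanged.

First find concert pitch: the Eb alto saxophone sounds a major sixth below written, so C5 Eb4 F4 E4 E#4 sounds Eb4 Gb3 Ab3 G3 G#3.
Then write for English horn: it sounds a perfect fifth below written, so the part must be a perfect fifth above concert.
Eb4 → Bb4
Gb3 → Db4
Ab3 → Eb4
G3 → D4
G#3 → D#4

Bb4 Db4 Eb4 D4 D#4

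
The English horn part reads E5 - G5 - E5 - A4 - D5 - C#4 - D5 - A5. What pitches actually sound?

A4 C5 A4 D4 G4 F#3 G4 D5

The English horn sounds a perfect fifth below written, so transpose each written note down a perfect fifth.
E5 becomes A4
G5 becomes C5
E5 becomes A4
A4 becomes D4
D5 becomes G4
C#4 becomes F#3
D5 becomes G4
A5 becomes D5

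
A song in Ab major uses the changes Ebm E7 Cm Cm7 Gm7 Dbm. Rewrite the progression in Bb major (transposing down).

Fm F#7 Dm Dm7 Am7 Ebm

Ab major down to Bb major is a minor seventh; each chord root moves by that interval while the quality stays the same.
Ebm: root Eb down a minor seventh → F, giving Fm.
E7: root E down a minor seventh → F#, giving F#7.
Cm: root C down a minor seventh → D, giving Dm.
Cm7: root C down a minor seventh → D, giving Dm7.
Gm7: root G down a minor seventh → A, giving Am7.
Dbm: root Db down a minor seventh → Eb, giving Ebm.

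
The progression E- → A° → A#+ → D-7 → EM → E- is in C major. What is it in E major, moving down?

C major down to E major is a minor sixth; each chord root moves by that interval while the quality stays the same.
E-: root E down a minor sixth → G#, giving G#-.
A°: root A down a minor sixth → C#, giving C#°.
A#+: root A# down a minor sixth → C##, giving C##+.
D-7: root D down a minor sixth → F#, giving F#-7.
EM: root E down a minor sixth → G#, giving G#M.
E-: root E down a minor sixth → G#, giving G#-.

G#- C#° C##+ F#-7 G#M G#-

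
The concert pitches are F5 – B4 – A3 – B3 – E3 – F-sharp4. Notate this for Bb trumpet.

G5 C#5 B3 C#4 F#3 G#4

Written C4 sounds as Bb3 on the Bb trumpet, so concert pitches are written a major second up.
F5 gives G5
B4 gives C#5
A3 gives B3
B3 gives C#4
E3 gives F#3
F#4 gives G#4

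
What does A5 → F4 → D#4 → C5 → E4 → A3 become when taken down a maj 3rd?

F5 Db4 B3 Ab4 C4 F3

A major third down from A5 gives F5.
A major third down from F4 gives Db4.
A major third down from D#4 gives B3.
C5 down a major third is Ab4.
A major third down from E4 gives C4.
A major third down from A3 gives F3.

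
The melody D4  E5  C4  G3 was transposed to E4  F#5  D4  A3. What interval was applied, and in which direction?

From D4 to E4 is 2 letter names — a second of some quality.
D4 to E4 is 2 semitones, which makes it a major second; the second version is higher, so the direction is up.
Checking another pair — G3 → A3 — gives the same interval.

up a major second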